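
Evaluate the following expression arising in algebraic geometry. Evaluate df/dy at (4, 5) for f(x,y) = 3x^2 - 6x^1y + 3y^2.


df/dy = (-6)*x^1 + 2*3*y^1
At (4,5): (-6)*4^1 + 2*3*5^1
= -24 + 30
= 6

6


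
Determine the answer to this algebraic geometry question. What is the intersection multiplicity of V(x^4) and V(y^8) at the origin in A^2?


The intersection multiplicity of V(x^a) and V(y^b) at the origin is:
I(O; V(x^4), V(y^8)) = dim_k(k[x,y]/(x^4, y^8))
A basis for k[x,y]/(x^4, y^8) is the set of monomials x^i * y^j
where 0 <= i < 4 and 0 <= j < 8.
The number of such monomials is 4 * 8 = 32

32


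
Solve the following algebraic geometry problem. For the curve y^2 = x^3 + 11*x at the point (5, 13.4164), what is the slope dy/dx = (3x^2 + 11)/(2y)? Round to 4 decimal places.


Using implicit differentiation of y^2 = x^3 + 11*x:
2y * dy/dx = 3x^2 + 11
dy/dx = (3x^2 + 11)/(2y)
Numerator: 3*5^2 + 11 = 86
Denominator: 2*13.4164 = 26.8328
dy/dx = 86/26.8328 = 3.2050

3.2050


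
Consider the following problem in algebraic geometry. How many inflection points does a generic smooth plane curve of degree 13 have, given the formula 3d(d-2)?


For a general smooth plane curve C of degree d, the inflection points are
the intersection of C with its Hessian curve, which has degree 3(d-2).
By Bezout, the total intersection number is d * 3(d-2) = 13 * 33 = 429.
For a general curve every flex is ordinary, so each contributes
multiplicity 1 to C·Hess(C), and the number of distinct inflection
points is 3d(d-2).
Inflection points = 3*13*(13-2) = 3*13*11 = 429

429


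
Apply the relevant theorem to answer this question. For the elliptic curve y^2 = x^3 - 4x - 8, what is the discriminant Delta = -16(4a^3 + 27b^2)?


Compute each component:
4a^3 = 4*(-4)^3 = 4*(-64) = -256
27b^2 = 27*(-8)^2 = 27*64 = 1728
4a^3 + 27b^2 = -256 + 1728 = 1472
Delta = -16*1472 = -23552

-23552


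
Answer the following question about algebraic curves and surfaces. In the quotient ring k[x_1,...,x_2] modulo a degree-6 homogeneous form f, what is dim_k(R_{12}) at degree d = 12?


For R = k[x_1,...,x_n]/(f) with f homogeneous of degree e:
The Hilbert series is (1 - t^e)/(1 - t)^n.
So h(d) = C(d+n-1, n-1) - C(d-e+n-1, n-1) for d >= e.
With n=2, e=6, d=12:
C(12+2-1, 2-1) = C(13, 1) = 13
C(12-6+2-1, 2-1) = C(7, 1) = 7
h(12) = 13 - 7 = 6

6


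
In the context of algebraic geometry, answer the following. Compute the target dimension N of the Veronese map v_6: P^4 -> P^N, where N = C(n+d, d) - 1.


The Veronese embedding v_d: P^n -> P^N maps each point to all
degree-d monomials in n+1 homogeneous coordinates.
N = C(n+d, d) - 1
N = C(4+6, 6) - 1
N = C(10, 6) - 1
C(10, 6) = 210
N = 210 - 1 = 209

209


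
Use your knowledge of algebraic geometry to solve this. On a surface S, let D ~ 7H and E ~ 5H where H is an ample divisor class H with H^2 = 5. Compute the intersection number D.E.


Using bilinearity of the intersection pairing on a surface S:
(aH).(bH) = ab * (H.H)
We have H^2 = 5.
D.E = (7H).(5H) = 7*5*5
= 35*5
= 175

175


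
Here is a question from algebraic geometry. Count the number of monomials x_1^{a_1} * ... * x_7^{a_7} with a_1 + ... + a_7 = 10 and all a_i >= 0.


The number of degree-10 monomials in 7 variables is C(d+n-1, n-1).
= C(10+7-1, 7-1) = C(16, 6)
= 8008

8008


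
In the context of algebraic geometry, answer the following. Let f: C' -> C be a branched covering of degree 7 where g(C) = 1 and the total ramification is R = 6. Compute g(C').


Riemann-Hurwitz formula: 2g' - 2 = d(2g - 2) + R
Given: d = 7, g = 1, R = 6
2g' - 2 = 7*(2*1 - 2) + 6
2g' - 2 = 7*0 + 6
2g' - 2 = 0 + 6 = 6
2g' = 8
g' = 4

4


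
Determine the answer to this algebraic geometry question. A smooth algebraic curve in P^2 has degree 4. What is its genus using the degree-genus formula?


Using the genus formula for smooth plane curves:
g = (d-1)(d-2)/2
g = (4-1)(4-2)/2
g = 3*2/2
g = 6/2 = 3

3


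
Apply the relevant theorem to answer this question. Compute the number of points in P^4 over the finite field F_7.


P^4(F_7) has (q^(n+1) - 1)/(q - 1) points.
= 7^4 + 7^3 + 7^2 + 7^1 + 7^0
= 2401 + 343 + 49 + 7 + 1
= 2801

2801


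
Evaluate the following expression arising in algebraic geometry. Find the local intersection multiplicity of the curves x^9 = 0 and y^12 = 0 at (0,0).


The intersection multiplicity of V(x^a) and V(y^b) at the origin is:
I(O; V(x^9), V(y^12)) = dim_k(k[x,y]/(x^9, y^12))
A basis for k[x,y]/(x^9, y^12) is the set of monomials x^i * y^j
where 0 <= i < 9 and 0 <= j < 12.
The number of such monomials is 9 * 12 = 108

108


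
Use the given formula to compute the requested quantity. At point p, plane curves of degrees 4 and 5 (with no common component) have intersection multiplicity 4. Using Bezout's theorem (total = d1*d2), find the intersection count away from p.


By Bezout's theorem, the total intersection number is d1 * d2.
Total = 4 * 5 = 20
Intersection multiplicity at p = 4
Remaining intersections = 20 - 4 = 16

16


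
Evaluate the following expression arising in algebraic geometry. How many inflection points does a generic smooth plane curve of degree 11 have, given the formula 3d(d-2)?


For a general smooth plane curve C of degree d, the inflection points are
the intersection of C with its Hessian curve, which has degree 3(d-2).
By Bezout, the total intersection number is d * 3(d-2) = 11 * 27 = 297.
For a general curve every flex is ordinary, so each contributes
multiplicity 1 to C·Hess(C), and the number of distinct inflection
points is 3d(d-2).
Inflection points = 3*11*(11-2) = 3*11*9 = 297

297


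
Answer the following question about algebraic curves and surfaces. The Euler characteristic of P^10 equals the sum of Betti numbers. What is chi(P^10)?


The complex projective space P^10 has one cell in each even real dimension 0, 2, ..., 20.
The cohomology groups are H^{2k}(P^10) = Z for k = 0,...,10, and 0 otherwise.
Euler characteristic = sum of Betti numbers = 1 per even-dimensional cohomology group.
chi(P^10) = 10 + 1 = 11

11


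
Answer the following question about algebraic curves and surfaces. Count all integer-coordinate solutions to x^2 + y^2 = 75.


Systematically check integer values of x where x^2 <= 75.
For each valid x, check if 75 - x^2 is a perfect square.
Total integer solutions found: 0

0


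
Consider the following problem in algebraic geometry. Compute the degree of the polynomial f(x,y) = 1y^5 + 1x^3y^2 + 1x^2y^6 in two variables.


Examine each term for its total degree (sum of exponents).
  Term '1y^5' has total degree 0+5 = 5.
  Term '1x^3y^2' has total degree 3+2 = 5.
  Term '1x^2y^6' has total degree 2+6 = 8.
The maximum total degree among all terms is 8.

8


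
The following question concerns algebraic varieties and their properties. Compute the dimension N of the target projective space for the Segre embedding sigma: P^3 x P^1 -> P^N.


The Segre embedding maps P^m x P^n into P^N via
all products of coordinates from each factor.
N = (m+1)(n+1) - 1
N = (3+1)(1+1) - 1
N = 4*2 - 1
N = 8 - 1 = 7

7


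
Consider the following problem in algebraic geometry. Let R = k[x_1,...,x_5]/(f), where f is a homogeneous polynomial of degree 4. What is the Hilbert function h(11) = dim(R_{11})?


For R = k[x_1,...,x_n]/(f) with f homogeneous of degree e:
The Hilbert series is (1 - t^e)/(1 - t)^n.
So h(d) = C(d+n-1, n-1) - C(d-e+n-1, n-1) for d >= e.
With n=5, e=4, d=11:
C(11+5-1, 5-1) = C(15, 4) = 1365
C(11-4+5-1, 5-1) = C(11, 4) = 330
h(11) = 1365 - 330 = 1035

1035


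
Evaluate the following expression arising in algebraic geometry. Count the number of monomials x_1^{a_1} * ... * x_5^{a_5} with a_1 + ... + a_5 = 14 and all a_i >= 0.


The number of degree-14 monomials in 5 variables is C(d+n-1, n-1).
= C(14+5-1, 5-1) = C(18, 4)
= 3060

3060


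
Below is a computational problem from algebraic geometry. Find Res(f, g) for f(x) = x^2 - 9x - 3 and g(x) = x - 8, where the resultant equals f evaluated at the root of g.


For Res(f, x - c), we evaluate f at x = c.
f(8) = 8^2 - 9*8 - 3
= 64 - 72 - 3
= -8 - 3 = -11
Res(f, g) = -11

-11


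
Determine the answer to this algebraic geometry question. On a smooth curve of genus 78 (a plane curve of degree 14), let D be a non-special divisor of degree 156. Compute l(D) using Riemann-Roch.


First, compute the genus of a smooth plane curve of degree 14:
g = (d-1)(d-2)/2 = (14-1)(14-2)/2 = 78
For a non-special divisor D (i.e., h^1(D) = 0), Riemann-Roch gives:
l(D) = deg(D) - g + 1
Since deg(D) = 156 >= 2g - 1 = 155, D is non-special.
l(D) = 156 - 78 + 1 = 79

79


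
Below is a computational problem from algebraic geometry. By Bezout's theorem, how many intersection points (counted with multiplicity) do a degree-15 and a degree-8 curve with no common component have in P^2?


Bezout's theorem states the intersection count equals the product of degrees.
Intersection count = 15 * 8 = 120

120


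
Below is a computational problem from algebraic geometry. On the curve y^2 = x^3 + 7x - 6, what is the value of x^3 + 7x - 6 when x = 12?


Compute x^3 + 7x - 6 at x = 12:
x^3 = 12^3 = 1728
7*x = 7*12 = 84
Sum: 1728 + 84 - 6 = 1806

1806


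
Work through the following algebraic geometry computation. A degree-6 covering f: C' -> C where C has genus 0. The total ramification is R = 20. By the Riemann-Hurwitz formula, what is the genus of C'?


Riemann-Hurwitz formula: 2g' - 2 = d(2g - 2) + R
Given: d = 6, g = 0, R = 20
2g' - 2 = 6*(2*0 - 2) + 20
2g' - 2 = 6*(-2) + 20
2g' - 2 = -12 + 20 = 8
2g' = 10
g' = 5

5


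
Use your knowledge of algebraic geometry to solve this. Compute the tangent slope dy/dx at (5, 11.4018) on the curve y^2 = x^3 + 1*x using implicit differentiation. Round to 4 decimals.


Using implicit differentiation of y^2 = x^3 + 1*x:
2y * dy/dx = 3x^2 + 1
dy/dx = (3x^2 + 1)/(2y)
Numerator: 3*5^2 + 1 = 76
Denominator: 2*11.4018 = 22.8036
dy/dx = 76/22.8036 = 3.3328

3.3328


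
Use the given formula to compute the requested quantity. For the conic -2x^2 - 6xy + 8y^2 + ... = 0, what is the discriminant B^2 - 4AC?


The discriminant of a conic Ax^2 + Bxy + Cy^2 + ... = 0 is B^2 - 4AC.
B^2 = (-6)^2 = 36
4AC = 4*(-2)*8 = -64
Discriminant = 36 + 64 = 100

100


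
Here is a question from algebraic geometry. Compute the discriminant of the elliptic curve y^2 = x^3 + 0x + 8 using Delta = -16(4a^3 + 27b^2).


Compute each component:
4a^3 = 4*0^3 = 4*0 = 0
27b^2 = 27*8^2 = 27*64 = 1728
4a^3 + 27b^2 = 0 + 1728 = 1728
Delta = -16*1728 = -27648

-27648


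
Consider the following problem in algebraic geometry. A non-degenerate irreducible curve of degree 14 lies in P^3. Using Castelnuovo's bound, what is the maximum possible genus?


Castelnuovo's bound: write d - 1 = m(r-1) + epsilon with 0 <= epsilon < r-1.
d - 1 = 14 - 1 = 13
r - 1 = 3 - 1 = 2
13 = 6*2 + 1, so m = 6, epsilon = 1
pi(d, r) = m(m-1)(r-1)/2 + m*epsilon
= 6*5*2/2 + 6*1
= 60/2 + 6
= 30 + 6 = 36

36


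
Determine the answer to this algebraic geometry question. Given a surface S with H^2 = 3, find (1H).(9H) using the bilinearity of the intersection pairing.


Using bilinearity of the intersection pairing on a surface S:
(aH).(bH) = ab * (H.H)
We have H^2 = 3.
D.E = (1H).(9H) = 1*9*3
= 9*3
= 27

27


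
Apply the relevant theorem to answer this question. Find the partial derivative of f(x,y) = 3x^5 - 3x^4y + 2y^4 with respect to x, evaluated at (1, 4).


df/dx = 5*3*x^4 + 4*(-3)*x^3*y
At (1,4): 5*3*1^4 + 4*(-3)*1^3*4
= 15 - 48
= -33

-33


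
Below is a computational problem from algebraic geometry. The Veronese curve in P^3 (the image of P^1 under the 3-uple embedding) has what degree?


The rational normal curve in P^3 is the image of P^1 under the 3-uple Veronese.
A general hyperplane in P^3 pulls back to a degree-3 form on P^1, which has 3 zeros,
so the curve meets a general hyperplane in 3 points. Degree = 3.

3


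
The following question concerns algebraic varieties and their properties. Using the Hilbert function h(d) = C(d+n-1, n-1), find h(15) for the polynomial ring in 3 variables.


The Hilbert function for the polynomial ring in 3 variables is:
h(d) = C(d+n-1, n-1)
h(15) = C(15+3-1, 3-1) = C(17, 2)
= 17! / (2! * 15!)
= 136

136


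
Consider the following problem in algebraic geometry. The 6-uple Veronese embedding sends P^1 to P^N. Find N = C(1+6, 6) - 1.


The Veronese embedding v_d: P^n -> P^N maps each point to all
degree-d monomials in n+1 homogeneous coordinates.
N = C(n+d, d) - 1
N = C(1+6, 6) - 1
N = C(7, 6) - 1
C(7, 6) = 7
N = 7 - 1 = 6

6


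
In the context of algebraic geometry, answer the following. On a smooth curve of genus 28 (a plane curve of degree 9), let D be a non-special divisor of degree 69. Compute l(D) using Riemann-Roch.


First, compute the genus of a smooth plane curve of degree 9:
g = (d-1)(d-2)/2 = (9-1)(9-2)/2 = 28
For a non-special divisor D (i.e., h^1(D) = 0), Riemann-Roch gives:
l(D) = deg(D) - g + 1
Since deg(D) = 69 >= 2g - 1 = 55, D is non-special.
l(D) = 69 - 28 + 1 = 42

42


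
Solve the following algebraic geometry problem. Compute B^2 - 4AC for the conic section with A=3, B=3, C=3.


The discriminant of a conic Ax^2 + Bxy + Cy^2 + ... = 0 is B^2 - 4AC.
B^2 = 3^2 = 9
4AC = 4*3*3 = 36
Discriminant = 9 - 36 = -27

-27


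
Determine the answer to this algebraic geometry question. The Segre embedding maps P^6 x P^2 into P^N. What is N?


The Segre embedding maps P^m x P^n into P^N via
all products of coordinates from each factor.
N = (m+1)(n+1) - 1
N = (6+1)(2+1) - 1
N = 7*3 - 1
N = 21 - 1 = 20

20


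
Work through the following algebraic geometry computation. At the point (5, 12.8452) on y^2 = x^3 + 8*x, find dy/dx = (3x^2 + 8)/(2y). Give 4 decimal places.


Using implicit differentiation of y^2 = x^3 + 8*x:
2y * dy/dx = 3x^2 + 8
dy/dx = (3x^2 + 8)/(2y)
Numerator: 3*5^2 + 8 = 83
Denominator: 2*12.8452 = 25.6904
dy/dx = 83/25.6904 = 3.2308

3.2308


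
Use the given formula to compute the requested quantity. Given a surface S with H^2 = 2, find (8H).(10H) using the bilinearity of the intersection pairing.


Using bilinearity of the intersection pairing on a surface S:
(aH).(bH) = ab * (H.H)
We have H^2 = 2.
D.E = (8H).(10H) = 8*10*2
= 80*2
= 160

160


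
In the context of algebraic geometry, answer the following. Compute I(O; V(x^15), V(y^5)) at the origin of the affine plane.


The intersection multiplicity of V(x^a) and V(y^b) at the origin is:
I(O; V(x^15), V(y^5)) = dim_k(k[x,y]/(x^15, y^5))
A basis for k[x,y]/(x^15, y^5) is the set of monomials x^i * y^j
where 0 <= i < 15 and 0 <= j < 5.
The number of such monomials is 15 * 5 = 75

75


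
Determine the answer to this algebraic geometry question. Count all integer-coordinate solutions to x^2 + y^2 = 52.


Systematically check integer values of x where x^2 <= 52.
For each valid x, check if 52 - x^2 is a perfect square.
x=4: 52 - 16 = 36, sqrt = 6 (valid)
x=6: 52 - 36 = 16, sqrt = 4 (valid)
Total integer solutions found: 8

8


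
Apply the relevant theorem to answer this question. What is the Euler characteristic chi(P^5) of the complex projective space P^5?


The complex projective space P^5 has one cell in each even real dimension 0, 2, ..., 10.
The cohomology groups are H^{2k}(P^5) = Z for k = 0,...,5, and 0 otherwise.
Euler characteristic = sum of Betti numbers = 1 per even-dimensional cohomology group.
chi(P^5) = 5 + 1 = 6

6


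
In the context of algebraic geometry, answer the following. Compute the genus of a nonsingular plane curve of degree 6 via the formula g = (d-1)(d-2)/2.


Using the genus formula for smooth plane curves:
g = (d-1)(d-2)/2
g = (6-1)(6-2)/2
g = 5*4/2
g = 20/2 = 10

10


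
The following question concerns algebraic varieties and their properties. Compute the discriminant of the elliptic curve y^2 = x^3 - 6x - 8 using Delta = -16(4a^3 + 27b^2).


Compute each component:
4a^3 = 4*(-6)^3 = 4*(-216) = -864
27b^2 = 27*(-8)^2 = 27*64 = 1728
4a^3 + 27b^2 = -864 + 1728 = 864
Delta = -16*864 = -13824

-13824


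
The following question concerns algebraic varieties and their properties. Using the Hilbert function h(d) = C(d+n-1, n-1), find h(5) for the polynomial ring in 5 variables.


The Hilbert function for the polynomial ring in 5 variables is:
h(d) = C(d+n-1, n-1)
h(5) = C(5+5-1, 5-1) = C(9, 4)
= 9! / (4! * 5!)
= 126

126


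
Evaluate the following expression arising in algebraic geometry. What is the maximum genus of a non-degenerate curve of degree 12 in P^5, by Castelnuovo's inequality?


Castelnuovo's bound: write d - 1 = m(r-1) + epsilon with 0 <= epsilon < r-1.
d - 1 = 12 - 1 = 11
r - 1 = 5 - 1 = 4
11 = 2*4 + 3, so m = 2, epsilon = 3
pi(d, r) = m(m-1)(r-1)/2 + m*epsilon
= 2*1*4/2 + 2*3
= 8/2 + 6
= 4 + 6 = 10

10


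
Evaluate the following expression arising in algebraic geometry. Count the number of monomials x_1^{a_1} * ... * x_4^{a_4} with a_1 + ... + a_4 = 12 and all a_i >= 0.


The number of degree-12 monomials in 4 variables is C(d+n-1, n-1).
= C(12+4-1, 4-1) = C(15, 3)
= 455

455


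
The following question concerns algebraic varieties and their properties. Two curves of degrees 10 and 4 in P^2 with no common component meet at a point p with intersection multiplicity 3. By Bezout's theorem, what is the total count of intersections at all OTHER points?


By Bezout's theorem, the total intersection number is d1 * d2.
Total = 10 * 4 = 40
Intersection multiplicity at p = 3
Remaining intersections = 40 - 3 = 37

37


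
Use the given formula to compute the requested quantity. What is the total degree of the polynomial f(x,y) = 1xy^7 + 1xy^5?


Examine each term for its total degree (sum of exponents).
  Term '1xy^7' has total degree 1+7 = 8.
  Term '1xy^5' has total degree 1+5 = 6.
The maximum total degree among all terms is 8.

8


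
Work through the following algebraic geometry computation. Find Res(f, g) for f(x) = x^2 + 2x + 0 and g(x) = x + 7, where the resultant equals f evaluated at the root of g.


For Res(f, x - c), we evaluate f at x = c.
f(-7) = (-7)^2 + 2*(-7) + 0
= 49 - 14 + 0
= 35 + 0 = 35
Res(f, g) = 35

35


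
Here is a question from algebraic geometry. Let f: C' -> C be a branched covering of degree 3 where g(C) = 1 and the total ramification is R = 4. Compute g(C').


Riemann-Hurwitz formula: 2g' - 2 = d(2g - 2) + R
Given: d = 3, g = 1, R = 4
2g' - 2 = 3*(2*1 - 2) + 4
2g' - 2 = 3*0 + 4
2g' - 2 = 0 + 4 = 4
2g' = 6
g' = 3

3


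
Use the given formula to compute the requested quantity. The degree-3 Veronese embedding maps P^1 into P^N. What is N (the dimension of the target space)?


The Veronese embedding v_d: P^n -> P^N maps each point to all
degree-d monomials in n+1 homogeneous coordinates.
N = C(n+d, d) - 1
N = C(1+3, 3) - 1
N = C(4, 3) - 1
C(4, 3) = 4
N = 4 - 1 = 3

3


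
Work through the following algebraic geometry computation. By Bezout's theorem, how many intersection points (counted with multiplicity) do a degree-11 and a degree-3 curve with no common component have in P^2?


Bezout's theorem states the intersection count equals the product of degrees.
Intersection count = 11 * 3 = 33

33


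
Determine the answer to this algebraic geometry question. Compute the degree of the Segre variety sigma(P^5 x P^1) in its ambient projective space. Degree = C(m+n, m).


The degree of the Segre variety P^5 x P^1 is C(m+n, m).
= C(6, 5)
= 6

6


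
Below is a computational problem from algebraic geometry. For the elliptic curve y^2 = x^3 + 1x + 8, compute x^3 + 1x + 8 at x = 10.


Compute x^3 + 1x + 8 at x = 10:
x^3 = 10^3 = 1000
1*x = 1*10 = 10
Sum: 1000 + 10 + 8 = 1018

1018


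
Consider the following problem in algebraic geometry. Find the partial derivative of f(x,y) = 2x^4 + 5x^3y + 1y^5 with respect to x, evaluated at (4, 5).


df/dx = 4*2*x^3 + 3*5*x^2*y
At (4,5): 4*2*4^3 + 3*5*4^2*5
= 512 + 1200
= 1712

1712


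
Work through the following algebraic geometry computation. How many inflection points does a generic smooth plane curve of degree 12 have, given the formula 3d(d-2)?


For a general smooth plane curve C of degree d, the inflection points are
the intersection of C with its Hessian curve, which has degree 3(d-2).
By Bezout, the total intersection number is d * 3(d-2) = 12 * 30 = 360.
For a general curve every flex is ordinary, so each contributes
multiplicity 1 to C·Hess(C), and the number of distinct inflection
points is 3d(d-2).
Inflection points = 3*12*(12-2) = 3*12*10 = 360

360


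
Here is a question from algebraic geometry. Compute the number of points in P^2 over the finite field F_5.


P^2(F_5) has (q^(n+1) - 1)/(q - 1) points.
= 5^2 + 5^1 + 5^0
= 25 + 5 + 1
= 31

31


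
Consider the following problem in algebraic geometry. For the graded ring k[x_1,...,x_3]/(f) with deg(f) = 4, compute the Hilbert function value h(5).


For R = k[x_1,...,x_n]/(f) with f homogeneous of degree e:
The Hilbert series is (1 - t^e)/(1 - t)^n.
So h(d) = C(d+n-1, n-1) - C(d-e+n-1, n-1) for d >= e.
With n=3, e=4, d=5:
C(5+3-1, 3-1) = C(7, 2) = 21
C(5-4+3-1, 3-1) = C(3, 2) = 3
h(5) = 21 - 3 = 18

18


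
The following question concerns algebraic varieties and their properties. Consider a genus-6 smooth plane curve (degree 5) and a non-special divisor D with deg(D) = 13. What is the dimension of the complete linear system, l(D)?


First, compute the genus of a smooth plane curve of degree 5:
g = (d-1)(d-2)/2 = (5-1)(5-2)/2 = 6
For a non-special divisor D (i.e., h^1(D) = 0), Riemann-Roch gives:
l(D) = deg(D) - g + 1
Since deg(D) = 13 >= 2g - 1 = 11, D is non-special.
l(D) = 13 - 6 + 1 = 8

8


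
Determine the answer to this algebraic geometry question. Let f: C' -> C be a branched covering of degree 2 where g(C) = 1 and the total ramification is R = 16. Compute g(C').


Riemann-Hurwitz formula: 2g' - 2 = d(2g - 2) + R
Given: d = 2, g = 1, R = 16
2g' - 2 = 2*(2*1 - 2) + 16
2g' - 2 = 2*0 + 16
2g' - 2 = 0 + 16 = 16
2g' = 18
g' = 9

9


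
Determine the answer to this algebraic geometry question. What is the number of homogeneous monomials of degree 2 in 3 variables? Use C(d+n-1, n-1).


The number of degree-2 monomials in 3 variables is C(d+n-1, n-1).
= C(2+3-1, 3-1) = C(4, 2)
= 6

6


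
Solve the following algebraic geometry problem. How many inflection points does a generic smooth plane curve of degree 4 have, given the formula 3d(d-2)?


For a general smooth plane curve C of degree d, the inflection points are
the intersection of C with its Hessian curve, which has degree 3(d-2).
By Bezout, the total intersection number is d * 3(d-2) = 4 * 6 = 24.
For a general curve every flex is ordinary, so each contributes
multiplicity 1 to C·Hess(C), and the number of distinct inflection
points is 3d(d-2).
Inflection points = 3*4*(4-2) = 3*4*2 = 24

24


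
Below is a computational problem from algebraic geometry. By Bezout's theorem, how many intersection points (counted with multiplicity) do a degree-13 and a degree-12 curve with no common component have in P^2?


Bezout's theorem states the intersection count equals the product of degrees.
Intersection count = 13 * 12 = 156

156


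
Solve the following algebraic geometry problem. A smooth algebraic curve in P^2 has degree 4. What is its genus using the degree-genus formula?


Using the genus formula for smooth plane curves:
g = (d-1)(d-2)/2
g = (4-1)(4-2)/2
g = 3*2/2
g = 6/2 = 3

3


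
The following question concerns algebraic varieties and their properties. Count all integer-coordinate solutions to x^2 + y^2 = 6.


Systematically check integer values of x where x^2 <= 6.
For each valid x, check if 6 - x^2 is a perfect square.
Total integer solutions found: 0

0


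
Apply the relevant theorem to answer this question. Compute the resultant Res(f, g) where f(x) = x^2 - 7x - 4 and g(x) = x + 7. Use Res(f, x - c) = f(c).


For Res(f, x - c), we evaluate f at x = c.
f(-7) = (-7)^2 - 7*(-7) - 4
= 49 + 49 - 4
= 98 - 4 = 94
Res(f, g) = 94

94


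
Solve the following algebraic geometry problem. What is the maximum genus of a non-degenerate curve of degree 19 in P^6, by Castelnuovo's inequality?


Castelnuovo's bound: write d - 1 = m(r-1) + epsilon with 0 <= epsilon < r-1.
d - 1 = 19 - 1 = 18
r - 1 = 6 - 1 = 5
18 = 3*5 + 3, so m = 3, epsilon = 3
pi(d, r) = m(m-1)(r-1)/2 + m*epsilon
= 3*2*5/2 + 3*3
= 30/2 + 9
= 15 + 9 = 24

24


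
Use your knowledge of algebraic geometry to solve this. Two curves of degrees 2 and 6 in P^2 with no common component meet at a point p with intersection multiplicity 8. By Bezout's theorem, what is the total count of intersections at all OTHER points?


By Bezout's theorem, the total intersection number is d1 * d2.
Total = 2 * 6 = 12
Intersection multiplicity at p = 8
Remaining intersections = 12 - 8 = 4

4


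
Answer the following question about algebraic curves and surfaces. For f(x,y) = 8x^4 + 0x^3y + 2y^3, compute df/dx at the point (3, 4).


df/dx = 4*8*x^3 + 3*0*x^2*y
At (3,4): 4*8*3^3 + 3*0*3^2*4
= 864 + 0
= 864

864


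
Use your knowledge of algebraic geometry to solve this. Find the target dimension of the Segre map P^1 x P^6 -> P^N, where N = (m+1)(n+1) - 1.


The Segre embedding maps P^m x P^n into P^N via
all products of coordinates from each factor.
N = (m+1)(n+1) - 1
N = (1+1)(6+1) - 1
N = 2*7 - 1
N = 14 - 1 = 13

13


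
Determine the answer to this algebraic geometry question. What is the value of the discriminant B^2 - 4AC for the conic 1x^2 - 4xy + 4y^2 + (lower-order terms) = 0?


The discriminant of a conic Ax^2 + Bxy + Cy^2 + ... = 0 is B^2 - 4AC.
B^2 = (-4)^2 = 16
4AC = 4*1*4 = 16
Discriminant = 16 - 16 = 0

0


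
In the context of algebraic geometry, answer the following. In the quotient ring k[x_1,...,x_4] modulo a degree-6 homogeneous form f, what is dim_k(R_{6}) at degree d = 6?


For R = k[x_1,...,x_n]/(f) with f homogeneous of degree e:
The Hilbert series is (1 - t^e)/(1 - t)^n.
So h(d) = C(d+n-1, n-1) - C(d-e+n-1, n-1) for d >= e.
With n=4, e=6, d=6:
C(6+4-1, 4-1) = C(9, 3) = 84
C(6-6+4-1, 4-1) = C(3, 3) = 1
h(6) = 84 - 1 = 83

83


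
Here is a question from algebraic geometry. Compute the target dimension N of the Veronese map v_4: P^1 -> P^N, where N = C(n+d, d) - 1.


The Veronese embedding v_d: P^n -> P^N maps each point to all
degree-d monomials in n+1 homogeneous coordinates.
N = C(n+d, d) - 1
N = C(1+4, 4) - 1
N = C(5, 4) - 1
C(5, 4) = 5
N = 5 - 1 = 4

4


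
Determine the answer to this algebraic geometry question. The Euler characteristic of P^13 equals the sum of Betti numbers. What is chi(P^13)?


The complex projective space P^13 has one cell in each even real dimension 0, 2, ..., 26.
The cohomology groups are H^{2k}(P^13) = Z for k = 0,...,13, and 0 otherwise.
Euler characteristic = sum of Betti numbers = 1 per even-dimensional cohomology group.
chi(P^13) = 13 + 1 = 14

14


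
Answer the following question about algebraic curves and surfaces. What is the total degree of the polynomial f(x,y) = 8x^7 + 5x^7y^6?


Examine each term for its total degree (sum of exponents).
  Term '8x^7' has total degree 7+0 = 7.
  Term '5x^7y^6' has total degree 7+6 = 13.
The maximum total degree among all terms is 13.

13


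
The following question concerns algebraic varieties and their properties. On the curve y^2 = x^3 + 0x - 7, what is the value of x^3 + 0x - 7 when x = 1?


Compute x^3 + 0x - 7 at x = 1:
x^3 = 1^3 = 1
0*x = 0*1 = 0
Sum: 1 + 0 - 7 = -6

-6


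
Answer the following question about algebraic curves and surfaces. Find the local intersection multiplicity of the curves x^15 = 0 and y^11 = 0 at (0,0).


The intersection multiplicity of V(x^a) and V(y^b) at the origin is:
I(O; V(x^15), V(y^11)) = dim_k(k[x,y]/(x^15, y^11))
A basis for k[x,y]/(x^15, y^11) is the set of monomials x^i * y^j
where 0 <= i < 15 and 0 <= j < 11.
The number of such monomials is 15 * 11 = 165

165


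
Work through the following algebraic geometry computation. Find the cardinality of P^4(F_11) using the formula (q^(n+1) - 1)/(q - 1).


P^4(F_11) has (q^(n+1) - 1)/(q - 1) points.
= 11^4 + 11^3 + 11^2 + 11^1 + 11^0
= 14641 + 1331 + 121 + 11 + 1
= 16105

16105


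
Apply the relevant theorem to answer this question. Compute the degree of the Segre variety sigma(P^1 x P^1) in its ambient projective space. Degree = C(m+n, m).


The degree of the Segre variety P^1 x P^1 is C(m+n, m).
= C(2, 1)
= 2

2


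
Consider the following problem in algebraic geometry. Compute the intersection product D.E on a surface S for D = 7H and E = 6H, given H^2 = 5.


Using bilinearity of the intersection pairing on a surface S:
(aH).(bH) = ab * (H.H)
We have H^2 = 5.
D.E = (7H).(6H) = 7*6*5
= 42*5
= 210

210


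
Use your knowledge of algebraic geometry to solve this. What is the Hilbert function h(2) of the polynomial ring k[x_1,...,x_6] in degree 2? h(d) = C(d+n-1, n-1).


The Hilbert function for the polynomial ring in 6 variables is:
h(d) = C(d+n-1, n-1)
h(2) = C(2+6-1, 6-1) = C(7, 5)
= 7! / (5! * 2!)
= 21

21


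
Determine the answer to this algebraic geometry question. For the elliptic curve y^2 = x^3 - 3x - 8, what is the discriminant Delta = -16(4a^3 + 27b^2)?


Compute each component:
4a^3 = 4*(-3)^3 = 4*(-27) = -108
27b^2 = 27*(-8)^2 = 27*64 = 1728
4a^3 + 27b^2 = -108 + 1728 = 1620
Delta = -16*1620 = -25920

-25920


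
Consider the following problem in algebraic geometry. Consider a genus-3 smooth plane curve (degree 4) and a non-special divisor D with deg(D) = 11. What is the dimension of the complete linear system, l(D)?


First, compute the genus of a smooth plane curve of degree 4:
g = (d-1)(d-2)/2 = (4-1)(4-2)/2 = 3
For a non-special divisor D (i.e., h^1(D) = 0), Riemann-Roch gives:
l(D) = deg(D) - g + 1
Since deg(D) = 11 >= 2g - 1 = 5, D is non-special.
l(D) = 11 - 3 + 1 = 9

9


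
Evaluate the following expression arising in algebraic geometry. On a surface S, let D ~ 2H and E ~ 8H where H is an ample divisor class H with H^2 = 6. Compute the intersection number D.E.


Using bilinearity of the intersection pairing on a surface S:
(aH).(bH) = ab * (H.H)
We have H^2 = 6.
D.E = (2H).(8H) = 2*8*6
= 16*6
= 96

96


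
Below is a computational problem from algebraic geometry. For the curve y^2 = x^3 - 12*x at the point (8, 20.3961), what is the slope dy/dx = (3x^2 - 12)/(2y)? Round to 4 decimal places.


Using implicit differentiation of y^2 = x^3 - 12*x:
2y * dy/dx = 3x^2 - 12
dy/dx = (3x^2 - 12)/(2y)
Numerator: 3*8^2 - 12 = 180
Denominator: 2*20.3961 = 40.7922
dy/dx = 180/40.7922 = 4.4126

4.4126


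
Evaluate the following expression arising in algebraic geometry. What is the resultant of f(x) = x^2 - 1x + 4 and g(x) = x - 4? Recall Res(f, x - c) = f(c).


For Res(f, x - c), we evaluate f at x = c.
f(4) = 4^2 - 1*4 + 4
= 16 - 4 + 4
= 12 + 4 = 16
Res(f, g) = 16

16


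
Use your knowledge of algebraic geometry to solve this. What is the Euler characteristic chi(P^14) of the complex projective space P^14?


The complex projective space P^14 has one cell in each even real dimension 0, 2, ..., 28.
The cohomology groups are H^{2k}(P^14) = Z for k = 0,...,14, and 0 otherwise.
Euler characteristic = sum of Betti numbers = 1 per even-dimensional cohomology group.
chi(P^14) = 14 + 1 = 15

15


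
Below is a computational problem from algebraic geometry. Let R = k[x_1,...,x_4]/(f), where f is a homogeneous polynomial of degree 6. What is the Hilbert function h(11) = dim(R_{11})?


For R = k[x_1,...,x_n]/(f) with f homogeneous of degree e:
The Hilbert series is (1 - t^e)/(1 - t)^n.
So h(d) = C(d+n-1, n-1) - C(d-e+n-1, n-1) for d >= e.
With n=4, e=6, d=11:
C(11+4-1, 4-1) = C(14, 3) = 364
C(11-6+4-1, 4-1) = C(8, 3) = 56
h(11) = 364 - 56 = 308

308


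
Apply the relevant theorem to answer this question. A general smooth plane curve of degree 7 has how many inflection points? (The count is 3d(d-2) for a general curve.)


For a general smooth plane curve C of degree d, the inflection points are
the intersection of C with its Hessian curve, which has degree 3(d-2).
By Bezout, the total intersection number is d * 3(d-2) = 7 * 15 = 105.
For a general curve every flex is ordinary, so each contributes
multiplicity 1 to C·Hess(C), and the number of distinct inflection
points is 3d(d-2).
Inflection points = 3*7*(7-2) = 3*7*5 = 105

105


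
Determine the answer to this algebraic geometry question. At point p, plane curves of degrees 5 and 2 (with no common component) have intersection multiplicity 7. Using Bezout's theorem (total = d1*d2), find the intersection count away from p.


By Bezout's theorem, the total intersection number is d1 * d2.
Total = 5 * 2 = 10
Intersection multiplicity at p = 7
Remaining intersections = 10 - 7 = 3

3


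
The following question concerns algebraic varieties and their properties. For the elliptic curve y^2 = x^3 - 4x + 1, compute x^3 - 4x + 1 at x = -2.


Compute x^3 - 4x + 1 at x = -2:
x^3 = (-2)^3 = -8
(-4)*x = (-4)*(-2) = 8
Sum: -8 + 8 + 1 = 1

1


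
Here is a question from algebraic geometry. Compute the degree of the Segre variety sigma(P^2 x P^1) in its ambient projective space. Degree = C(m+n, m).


The degree of the Segre variety P^2 x P^1 is C(m+n, m).
= C(3, 2)
= 3

3


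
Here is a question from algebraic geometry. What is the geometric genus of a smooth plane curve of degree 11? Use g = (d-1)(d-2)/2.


Using the genus formula for smooth plane curves:
g = (d-1)(d-2)/2
g = (11-1)(11-2)/2
g = 10*9/2
g = 90/2 = 45

45


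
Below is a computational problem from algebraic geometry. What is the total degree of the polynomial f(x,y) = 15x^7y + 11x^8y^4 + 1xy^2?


Examine each term for its total degree (sum of exponents).
  Term '15x^7y' has total degree 7+1 = 8.
  Term '11x^8y^4' has total degree 8+4 = 12.
  Term '1xy^2' has total degree 1+2 = 3.
The maximum total degree among all terms is 12.

12


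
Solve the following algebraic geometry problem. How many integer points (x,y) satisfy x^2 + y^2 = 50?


Systematically check integer values of x where x^2 <= 50.
For each valid x, check if 50 - x^2 is a perfect square.
x=1: 50 - 1 = 49, sqrt = 7 (valid)
x=5: 50 - 25 = 25, sqrt = 5 (valid)
x=7: 50 - 49 = 1, sqrt = 1 (valid)
Total integer solutions found: 12

12


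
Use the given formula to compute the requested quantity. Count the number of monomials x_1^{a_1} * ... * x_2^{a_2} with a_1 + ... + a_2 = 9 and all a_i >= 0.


The number of degree-9 monomials in 2 variables is C(d+n-1, n-1).
= C(9+2-1, 2-1) = C(10, 1)
= 10

10


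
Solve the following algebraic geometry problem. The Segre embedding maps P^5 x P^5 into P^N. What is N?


The Segre embedding maps P^m x P^n into P^N via
all products of coordinates from each factor.
N = (m+1)(n+1) - 1
N = (5+1)(5+1) - 1
N = 6*6 - 1
N = 36 - 1 = 35

35


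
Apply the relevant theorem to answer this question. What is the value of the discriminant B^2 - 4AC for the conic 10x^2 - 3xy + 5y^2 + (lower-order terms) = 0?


The discriminant of a conic Ax^2 + Bxy + Cy^2 + ... = 0 is B^2 - 4AC.
B^2 = (-3)^2 = 9
4AC = 4*10*5 = 200
Discriminant = 9 - 200 = -191

-191


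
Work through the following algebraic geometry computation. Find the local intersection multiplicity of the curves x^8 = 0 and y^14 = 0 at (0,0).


The intersection multiplicity of V(x^a) and V(y^b) at the origin is:
I(O; V(x^8), V(y^14)) = dim_k(k[x,y]/(x^8, y^14))
A basis for k[x,y]/(x^8, y^14) is the set of monomials x^i * y^j
where 0 <= i < 8 and 0 <= j < 14.
The number of such monomials is 8 * 14 = 112

112


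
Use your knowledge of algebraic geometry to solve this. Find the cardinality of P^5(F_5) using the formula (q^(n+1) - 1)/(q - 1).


P^5(F_5) has (q^(n+1) - 1)/(q - 1) points.
= 5^5 + 5^4 + 5^3 + 5^2 + 5^1 + 5^0
= 3125 + 625 + 125 + 25 + 5 + 1
= 3906

3906


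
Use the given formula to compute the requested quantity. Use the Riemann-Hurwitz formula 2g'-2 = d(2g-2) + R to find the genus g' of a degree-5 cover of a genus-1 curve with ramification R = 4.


Riemann-Hurwitz formula: 2g' - 2 = d(2g - 2) + R
Given: d = 5, g = 1, R = 4
2g' - 2 = 5*(2*1 - 2) + 4
2g' - 2 = 5*0 + 4
2g' - 2 = 0 + 4 = 4
2g' = 6
g' = 3

3


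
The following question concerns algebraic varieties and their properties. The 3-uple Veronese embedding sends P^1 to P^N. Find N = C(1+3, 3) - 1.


The Veronese embedding v_d: P^n -> P^N maps each point to all
degree-d monomials in n+1 homogeneous coordinates.
N = C(n+d, d) - 1
N = C(1+3, 3) - 1
N = C(4, 3) - 1
C(4, 3) = 4
N = 4 - 1 = 3

3


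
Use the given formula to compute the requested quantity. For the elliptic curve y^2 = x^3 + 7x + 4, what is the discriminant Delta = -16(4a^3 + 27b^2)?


Compute each component:
4a^3 = 4*7^3 = 4*343 = 1372
27b^2 = 27*4^2 = 27*16 = 432
4a^3 + 27b^2 = 1372 + 432 = 1804
Delta = -16*1804 = -28864

-28864


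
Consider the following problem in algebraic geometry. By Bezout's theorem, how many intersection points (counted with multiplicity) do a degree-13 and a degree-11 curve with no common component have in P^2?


Bezout's theorem states the intersection count equals the product of degrees.
Intersection count = 13 * 11 = 143

143


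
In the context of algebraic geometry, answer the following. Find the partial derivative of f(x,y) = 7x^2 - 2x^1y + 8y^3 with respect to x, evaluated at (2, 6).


df/dx = 2*7*x^1 + 1*(-2)*x^0*y
At (2,6): 2*7*2^1 + 1*(-2)*2^0*6
= 28 - 12
= 16

16


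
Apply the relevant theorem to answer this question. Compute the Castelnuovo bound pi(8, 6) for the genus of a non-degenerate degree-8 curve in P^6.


Castelnuovo's bound: write d - 1 = m(r-1) + epsilon with 0 <= epsilon < r-1.
d - 1 = 8 - 1 = 7
r - 1 = 6 - 1 = 5
7 = 1*5 + 2, so m = 1, epsilon = 2
pi(d, r) = m(m-1)(r-1)/2 + m*epsilon
= 1*0*5/2 + 1*2
= 0/2 + 2
= 0 + 2 = 2

2


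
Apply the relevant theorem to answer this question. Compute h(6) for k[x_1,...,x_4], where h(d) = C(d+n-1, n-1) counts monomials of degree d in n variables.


The Hilbert function for the polynomial ring in 4 variables is:
h(d) = C(d+n-1, n-1)
h(6) = C(6+4-1, 4-1) = C(9, 3)
= 9! / (3! * 6!)
= 84

84


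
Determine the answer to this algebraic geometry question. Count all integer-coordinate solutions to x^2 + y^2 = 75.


Systematically check integer values of x where x^2 <= 75.
For each valid x, check if 75 - x^2 is a perfect square.
Total integer solutions found: 0

0


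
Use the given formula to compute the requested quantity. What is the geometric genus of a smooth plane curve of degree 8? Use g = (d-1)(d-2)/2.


Using the genus formula for smooth plane curves:
g = (d-1)(d-2)/2
g = (8-1)(8-2)/2
g = 7*6/2
g = 42/2 = 21

21


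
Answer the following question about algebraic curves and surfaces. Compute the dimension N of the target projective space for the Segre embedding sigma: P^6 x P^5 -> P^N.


The Segre embedding maps P^m x P^n into P^N via
all products of coordinates from each factor.
N = (m+1)(n+1) - 1
N = (6+1)(5+1) - 1
N = 7*6 - 1
N = 42 - 1 = 41

41


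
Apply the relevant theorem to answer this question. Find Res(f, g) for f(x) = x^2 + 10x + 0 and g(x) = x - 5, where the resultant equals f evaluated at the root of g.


For Res(f, x - c), we evaluate f at x = c.
f(5) = 5^2 + 10*5 + 0
= 25 + 50 + 0
= 75 + 0 = 75
Res(f, g) = 75

75


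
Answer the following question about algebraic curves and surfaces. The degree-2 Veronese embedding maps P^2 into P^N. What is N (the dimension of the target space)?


The Veronese embedding v_d: P^n -> P^N maps each point to all
degree-d monomials in n+1 homogeneous coordinates.
N = C(n+d, d) - 1
N = C(2+2, 2) - 1
N = C(4, 2) - 1
C(4, 2) = 6
N = 6 - 1 = 5

5


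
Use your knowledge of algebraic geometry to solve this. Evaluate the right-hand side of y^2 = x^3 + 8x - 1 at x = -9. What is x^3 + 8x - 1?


Compute x^3 + 8x - 1 at x = -9:
x^3 = (-9)^3 = -729
8*x = 8*(-9) = -72
Sum: -729 - 72 - 1 = -802

-802
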